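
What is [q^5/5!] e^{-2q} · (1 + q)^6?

-32

The EGF product rule gives c_5 = Σ_{k_1+k_2=5} C(5; k_1,k_2) · ∏ g_i(k_i), where e^{-2q} gives (-2)^k; (1+q)^6 gives the falling factorial (6)_k.
g_1(k) for k = 0…5: 1, -2, 4, -8, 16, -32.
g_2(k) for k = 0…5: 1, 6, 30, 120, 360, 720.
c_5 = Σ_k C(5,k)·g_1(k)·g_2(5−k) = 1·1·720 + 5·(-2)·360 + 10·4·120 + 10·(-8)·30 + 5·16·6 + 1·(-32)·1 = 720 − 3600 + 4800 − 2400 + 480 − 32 = -32.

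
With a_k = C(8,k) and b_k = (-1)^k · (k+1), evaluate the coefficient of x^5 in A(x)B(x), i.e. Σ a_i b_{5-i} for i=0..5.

The convolution is the t^5 coefficient of A(t)B(t).
Σ = 1·(-6) + 8·5 + 28·(-4) + 56·3 + 70·(-2) + 56·1 = 6.

6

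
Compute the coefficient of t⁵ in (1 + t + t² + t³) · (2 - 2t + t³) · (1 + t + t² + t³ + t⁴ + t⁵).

3

(1 + t + t² + t³) has coefficients 1,1,1,1 for degrees 0…3.
(2 - 2t + t³) has coefficients 2,-2,0,1,0,0 for degrees 0…5.
Finally multiplying by (1 + t + t² + t³ + t⁴ + t⁵), the product of all factors after the first has coefficients 2,0,0,1,1,1 for degrees 0…5.
[t⁵] = 1·1 + 1·1 + 1·1 + 1·0 = 3.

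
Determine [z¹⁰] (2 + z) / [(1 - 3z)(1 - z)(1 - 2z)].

609776

Partial fractions give a closed form: a_n = (21/2)·3^n + (3/2)·1^n + (-10)·2^n.
At n = 10: a_10 = 609776.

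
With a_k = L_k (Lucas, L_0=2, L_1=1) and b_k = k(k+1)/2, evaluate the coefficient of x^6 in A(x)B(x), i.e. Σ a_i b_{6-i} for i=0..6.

Write out a_i and b_{6-i} for i = 0,…,6 and sum the products.
Σ = 2·21 + 1·15 + 3·10 + 4·6 + 7·3 + 11·1 + 18·0 = 143.

143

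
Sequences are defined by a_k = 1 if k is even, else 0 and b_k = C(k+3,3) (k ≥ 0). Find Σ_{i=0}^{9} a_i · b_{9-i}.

420

This is [x^9] in the product of the two ordinary generating functions.
Σ = 1·220 + 0·165 + 1·120 + 0·84 + 1·56 + 0·35 + 1·20 + 0·10 + 1·4 + 0·1 = 420.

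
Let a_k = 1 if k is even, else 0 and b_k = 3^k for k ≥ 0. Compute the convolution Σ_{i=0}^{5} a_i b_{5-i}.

273

The convolution is the t^5 coefficient of A(t)B(t).
Σ = 1·243 + 0·81 + 1·27 + 0·9 + 1·3 + 0·1 = 273.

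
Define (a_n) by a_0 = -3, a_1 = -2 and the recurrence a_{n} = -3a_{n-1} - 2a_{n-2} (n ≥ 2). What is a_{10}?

5112

The ordinary generating function has denominator 1 + 3z + 2z^2.
Iterating the recurrence: a_0,…,a_{10} = -3, -2, 12, -32, 72, -152, 312, -632, 1272, -2552, 5112.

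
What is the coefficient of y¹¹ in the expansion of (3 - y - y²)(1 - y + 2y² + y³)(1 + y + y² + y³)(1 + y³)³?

(3 - y - y²) has coefficients 3,-1,-1 for degrees 0…2.
(1 - y + 2y² + y³) has coefficients 1,-1,2,1,0,0,0,0,0,0,0,0 for degrees 0…11.
Multiplying by (1 + y + y² + y³) gives running coefficients 1,0,2,3,2,3,1,0,0,0,0,0 for degrees 0…11.
Finally multiplying by (1 + y³)³, the product of all factors after the first has coefficients 1,0,2,6,2,9,13,6,15,13,6,11 for degrees 0…11.
[y¹¹] = 3·11 − 1·6 − 1·13 = 14.

14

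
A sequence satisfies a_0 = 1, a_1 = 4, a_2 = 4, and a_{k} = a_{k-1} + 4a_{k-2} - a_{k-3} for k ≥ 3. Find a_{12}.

The ordinary generating function has denominator 1 - q - 4q^2 + q^3.
Iterating the recurrence: a_0,…,a_{12} = 1, 4, 4, 19, 31, 103, 208, 589, 1318, 3466, 8149, 20695, 49825.

49825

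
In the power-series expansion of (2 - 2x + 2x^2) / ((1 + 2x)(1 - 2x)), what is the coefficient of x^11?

The denominator gives the recurrence a_n = 4a_(n−2) for n ≥ 3; the numerator fixes a_0 = 2, a_1 = -2, a_2 = 10.
Iterating: 2, -2, 10, -8, 40, -32, 160, -128, 640, -512, 2560, -2048, so a_11 = -2048.

-2048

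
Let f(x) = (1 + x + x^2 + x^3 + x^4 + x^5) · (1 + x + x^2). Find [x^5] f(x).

3

(1 + x + x^2 + x^3 + x^4 + x^5) has coefficients 1,1,1,1,1,1 for degrees 0…5.
(1 + x + x^2) has coefficients 1,1,1,0,0,0 for degrees 0…5.
[x^5] = 1·0 + 1·0 + 1·0 + 1·1 + 1·1 + 1·1 = 3.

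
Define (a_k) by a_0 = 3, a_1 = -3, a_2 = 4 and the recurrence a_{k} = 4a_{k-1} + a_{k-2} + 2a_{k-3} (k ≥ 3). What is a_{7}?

6087

The ordinary generating function has denominator 1 - 4t - t^2 - 2t^3.
Iterating the recurrence: a_0,…,a_{7} = 3, -3, 4, 19, 74, 323, 1404, 6087.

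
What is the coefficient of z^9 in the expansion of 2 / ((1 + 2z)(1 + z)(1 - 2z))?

Partial fractions give a closed form: a_n = (2)·(-2)^n + (-2/3)·(-1)^n + (2/3)·2^n.
At n = 9: a_9 = -682.

-682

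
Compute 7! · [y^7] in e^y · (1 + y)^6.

37633

The EGF product rule gives c_7 = Σ_{k_1+k_2=7} C(7; k_1,k_2) · ∏ g_i(k_i), where e^y gives (1)^k; (1+y)^6 gives the falling factorial (6)_k.
g_1(k) for k = 0…7: 1, 1, 1, 1, 1, 1, 1, 1.
g_2(k) for k = 0…7: 1, 6, 30, 120, 360, 720, 720, 0.
c_7 = Σ_k C(7,k)·g_1(k)·g_2(7−k) = 7·1·720 + 21·1·720 + 35·1·360 + 35·1·120 + 21·1·30 + 7·1·6 + 1·1·1 = 5040 + 15120 + 12600 + 4200 + 630 + 42 + 1 = 37633.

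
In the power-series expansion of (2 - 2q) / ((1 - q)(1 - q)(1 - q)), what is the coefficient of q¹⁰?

The denominator gives the recurrence a_n = 3a_(n−1) − 3a_(n−2) + a_(n−3) for n ≥ 3; the numerator fixes a_0 = 2, a_1 = 4, a_2 = 6.
Iterating: 2, 4, 6, 8, 10, 12, 14, 16, 18, 20, 22, so a_10 = 22.

22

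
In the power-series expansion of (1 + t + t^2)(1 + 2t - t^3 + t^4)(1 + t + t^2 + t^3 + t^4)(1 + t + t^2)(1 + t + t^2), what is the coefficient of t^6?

(1 + t + t^2) has coefficients 1,1,1 for degrees 0…2.
(1 + 2t - t^3 + t^4) has coefficients 1,2,0,-1,1,0,0 for degrees 0…6.
Multiplying by (1 + t + t^2 + t^3 + t^4) gives running coefficients 1,3,3,2,3,2,0 for degrees 0…6.
Multiplying by (1 + t + t^2) gives running coefficients 1,4,7,8,8,7,5 for degrees 0…6.
Finally multiplying by (1 + t + t^2), the product of all factors after the first has coefficients 1,5,12,19,23,23,20 for degrees 0…6.
[t^6] = 1·20 + 1·23 + 1·23 = 66.

66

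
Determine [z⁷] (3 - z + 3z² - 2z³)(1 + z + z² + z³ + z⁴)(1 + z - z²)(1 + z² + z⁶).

4

(3 - z + 3z² - 2z³) has coefficients 3,-1,3,-2 for degrees 0…3.
(1 + z + z² + z³ + z⁴) has coefficients 1,1,1,1,1,0,0,0 for degrees 0…7.
Multiplying by (1 + z - z²) gives running coefficients 1,2,1,1,1,0,-1,0 for degrees 0…7.
Finally multiplying by (1 + z² + z⁶), the product of all factors after the first has coefficients 1,2,2,3,2,1,1,2 for degrees 0…7.
[z⁷] = 3·2 − 1·1 + 3·1 − 2·2 = 4.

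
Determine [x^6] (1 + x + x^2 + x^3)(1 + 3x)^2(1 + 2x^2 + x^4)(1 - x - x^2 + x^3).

(1 + x + x^2 + x^3) has coefficients 1,1,1,1 for degrees 0…3.
(1 + 3x)^2 has coefficients 1,6,9,0,0,0,0 for degrees 0…6.
Multiplying by (1 + 2x^2 + x^4) gives running coefficients 1,6,11,12,19,6,9 for degrees 0…6.
Finally multiplying by (1 - x - x^2 + x^3), the product of all factors after the first has coefficients 1,5,4,-4,2,-14,-4 for degrees 0…6.
[x^6] = 1·(-4) + 1·(-14) + 1·2 + 1·(-4) = -20.

-20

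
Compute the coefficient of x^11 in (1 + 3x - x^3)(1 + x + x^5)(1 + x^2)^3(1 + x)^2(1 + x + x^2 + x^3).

(1 + 3x - x^3) has coefficients 1,3,0,-1 for degrees 0…3.
(1 + x + x^5) has coefficients 1,1,0,0,0,1,0,0,0,0,0,0 for degrees 0…11.
Multiplying by (1 + x^2)^3 gives running coefficients 1,1,3,3,3,4,1,4,0,3,0,1 for degrees 0…11.
Multiplying by (1 + x)^2 gives running coefficients 1,3,6,10,12,13,12,10,9,7,6,4 for degrees 0…11.
Finally multiplying by (1 + x + x^2 + x^3), the product of all factors after the first has coefficients 1,4,10,20,31,41,47,47,44,38,32,26 for degrees 0…11.
[x^11] = 1·26 + 3·32 − 1·44 = 78.

78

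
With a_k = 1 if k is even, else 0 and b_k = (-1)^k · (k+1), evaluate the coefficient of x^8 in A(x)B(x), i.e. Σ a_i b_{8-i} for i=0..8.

The convolution is the x^8 coefficient of A(x)B(x).
Σ = 1·9 + 0·(-8) + 1·7 + 0·(-6) + 1·5 + 0·(-4) + 1·3 + 0·(-2) + 1·1 = 25.

25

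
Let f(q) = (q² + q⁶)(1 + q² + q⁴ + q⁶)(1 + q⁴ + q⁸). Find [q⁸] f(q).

3

(q² + q⁶) has coefficients 0,0,1,0,0,0,1 for degrees 0…6.
(1 + q² + q⁴ + q⁶) has coefficients 1,0,1,0,1,0,1,0,0 for degrees 0…8.
Finally multiplying by (1 + q⁴ + q⁸), the product of all factors after the first has coefficients 1,0,1,0,2,0,2,0,2 for degrees 0…8.
[q⁸] = 1·2 + 1·1 = 3.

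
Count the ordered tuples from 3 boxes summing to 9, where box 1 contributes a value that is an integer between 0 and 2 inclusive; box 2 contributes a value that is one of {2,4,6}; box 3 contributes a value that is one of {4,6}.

2

The generating function for the choices is (1 + t + t²)·(t² + t⁴ + t⁶)·(t⁴ + t⁶); the count is [t⁹].
(1 + t + t²) has coefficients 1,1,1 for degrees 0…2.
(t² + t⁴ + t⁶) has coefficients 0,0,1,0,1,0,1,0,0,0 for degrees 0…9.
Finally multiplying by (t⁴ + t⁶), the product of all factors after the first has coefficients 0,0,0,0,0,0,1,0,2,0 for degrees 0…9.
[t⁹] = 1·0 + 1·2 + 1·0 = 2.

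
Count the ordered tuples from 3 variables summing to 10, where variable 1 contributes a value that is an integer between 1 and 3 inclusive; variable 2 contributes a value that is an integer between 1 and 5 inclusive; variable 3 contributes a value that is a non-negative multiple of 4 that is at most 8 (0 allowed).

4

The generating function for the choices is (y + y^2 + y^3)·(y + y^2 + y^3 + y^4 + y^5)·(1 + y^4 + y^8); the count is [y^10].
(y + y^2 + y^3) has coefficients 0,1,1,1 for degrees 0…3.
(y + y^2 + y^3 + y^4 + y^5) has coefficients 0,1,1,1,1,1,0,0,0,0,0 for degrees 0…10.
Finally multiplying by (1 + y^4 + y^8), the product of all factors after the first has coefficients 0,1,1,1,1,2,1,1,1,2,1 for degrees 0…10.
[y^10] = 1·2 + 1·1 + 1·1 = 4.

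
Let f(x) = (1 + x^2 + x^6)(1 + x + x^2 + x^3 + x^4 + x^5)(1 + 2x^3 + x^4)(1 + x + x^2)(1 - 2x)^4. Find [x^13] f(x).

(1 + x^2 + x^6) has coefficients 1,0,1,0,0,0,1 for degrees 0…6.
(1 + x + x^2 + x^3 + x^4 + x^5) has coefficients 1,1,1,1,1,1,0,0,0,0,0,0,0,0 for degrees 0…13.
Multiplying by (1 + 2x^3 + x^4) gives running coefficients 1,1,1,3,4,4,3,3,3,1,0,0,0,0 for degrees 0…13.
Multiplying by (1 + x + x^2) gives running coefficients 1,2,3,5,8,11,11,10,9,7,4,1,0,0 for degrees 0…13.
Finally multiplying by (1 - 2x)^4, the product of all factors after the first has coefficients 1,-6,11,-3,-8,3,3,10,-31,-1,20,9,8,8 for degrees 0…13.
[x^13] = 1·8 + 1·9 + 1·10 = 27.

27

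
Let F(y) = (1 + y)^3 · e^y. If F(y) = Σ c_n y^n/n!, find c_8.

529

The EGF product rule gives c_8 = Σ_{k_1+k_2=8} C(8; k_1,k_2) · ∏ g_i(k_i), where (1+y)^3 gives the falling factorial (3)_k; e^y gives (1)^k.
g_1(k) for k = 0…8: 1, 3, 6, 6, 0, 0, 0, 0, 0.
g_2(k) for k = 0…8: 1, 1, 1, 1, 1, 1, 1, 1, 1.
c_8 = Σ_k C(8,k)·g_1(k)·g_2(8−k) = 1·1·1 + 8·3·1 + 28·6·1 + 56·6·1 = 1 + 24 + 168 + 336 = 529.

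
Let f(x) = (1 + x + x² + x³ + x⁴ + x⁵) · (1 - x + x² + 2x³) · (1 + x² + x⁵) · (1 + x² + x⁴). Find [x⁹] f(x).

(1 + x + x² + x³ + x⁴ + x⁵) has coefficients 1,1,1,1,1,1 for degrees 0…5.
(1 - x + x² + 2x³) has coefficients 1,-1,1,2,0,0,0,0,0,0 for degrees 0…9.
Multiplying by (1 + x² + x⁵) gives running coefficients 1,-1,2,1,1,3,-1,1,2,0 for degrees 0…9.
Finally multiplying by (1 + x² + x⁴), the product of all factors after the first has coefficients 1,-1,3,0,4,3,2,5,2,4 for degrees 0…9.
[x⁹] = 1·4 + 1·2 + 1·5 + 1·2 + 1·3 + 1·4 = 20.

20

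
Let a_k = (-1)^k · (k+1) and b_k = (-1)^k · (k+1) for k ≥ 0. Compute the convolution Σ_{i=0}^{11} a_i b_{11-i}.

This is [x^11] in the product of the two ordinary generating functions.
Σ = 1·(-12) − 2·11 + 3·(-10) − 4·9 + 5·(-8) − 6·7 + 7·(-6) − 8·5 + 9·(-4) − 10·3 + 11·(-2) − 12·1 = -364.

-364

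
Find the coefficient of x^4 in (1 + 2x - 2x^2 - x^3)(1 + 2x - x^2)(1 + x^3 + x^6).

(1 + 2x - 2x^2 - x^3) has coefficients 1,2,-2,-1 for degrees 0…3.
(1 + 2x - x^2) has coefficients 1,2,-1,0,0 for degrees 0…4.
Finally multiplying by (1 + x^3 + x^6), the product of all factors after the first has coefficients 1,2,-1,1,2 for degrees 0…4.
[x^4] = 1·2 + 2·1 − 2·(-1) − 1·2 = 4.

4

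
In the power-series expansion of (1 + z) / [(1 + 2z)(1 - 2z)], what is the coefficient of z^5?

16

The denominator gives the recurrence a_n = 4a_(n−2) for n ≥ 2; the numerator fixes a_0 = 1, a_1 = 1.
Iterating: 1, 1, 4, 4, 16, 16, so a_5 = 16.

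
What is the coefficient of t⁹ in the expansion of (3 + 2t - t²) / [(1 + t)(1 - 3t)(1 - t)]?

Partial fractions give a closed form: a_n = (4)·3^n + (-1)·1^n.
At n = 9: a_9 = 78731.

78731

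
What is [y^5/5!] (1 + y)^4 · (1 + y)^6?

The EGF product rule gives c_5 = Σ_{k_1+k_2=5} C(5; k_1,k_2) · ∏ g_i(k_i), where (1+y)^4 gives the falling factorial (4)_k; (1+y)^6 gives the falling factorial (6)_k.
g_1(k) for k = 0…5: 1, 4, 12, 24, 24, 0.
g_2(k) for k = 0…5: 1, 6, 30, 120, 360, 720.
c_5 = Σ_k C(5,k)·g_1(k)·g_2(5−k) = 1·1·720 + 5·4·360 + 10·12·120 + 10·24·30 + 5·24·6 = 720 + 7200 + 14400 + 7200 + 720 = 30240.

30240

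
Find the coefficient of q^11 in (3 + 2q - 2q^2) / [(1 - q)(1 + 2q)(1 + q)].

The denominator gives the recurrence a_n = −2a_(n−1) + a_(n−2) + 2a_(n−3) for n ≥ 3; the numerator fixes a_0 = 3, a_1 = -4, a_2 = 9.
Iterating: 3, -4, 9, -16, 33, -64, 129, -256, 513, -1024, 2049, -4096, so a_11 = -4096.

-4096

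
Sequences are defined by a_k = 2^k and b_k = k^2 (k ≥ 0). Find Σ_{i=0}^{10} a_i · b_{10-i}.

5998

Write out a_i and b_{10-i} for i = 0,…,10 and sum the products.
Σ = 1·100 + 2·81 + 4·64 + 8·49 + 16·36 + 32·25 + 64·16 + 128·9 + 256·4 + 512·1 + 1024·0 = 5998.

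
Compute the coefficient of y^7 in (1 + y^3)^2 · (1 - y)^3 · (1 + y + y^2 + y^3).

-4

(1 + y^3)^2 has coefficients 1,0,0,2,0,0,1 for degrees 0…6.
(1 - y)^3 has coefficients 1,-3,3,-1,0,0,0,0 for degrees 0…7.
Finally multiplying by (1 + y + y^2 + y^3), the product of all factors after the first has coefficients 1,-2,1,0,-1,2,-1,0 for degrees 0…7.
[y^7] = 1·0 + 2·(-1) + 1·(-2) = -4.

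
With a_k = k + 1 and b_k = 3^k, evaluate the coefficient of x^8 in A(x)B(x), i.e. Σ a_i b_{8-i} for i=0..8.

The convolution is the x^8 coefficient of A(x)B(x).
Σ = 1·6561 + 2·2187 + 3·729 + 4·243 + 5·81 + 6·27 + 7·9 + 8·3 + 9·1 = 14757.

14757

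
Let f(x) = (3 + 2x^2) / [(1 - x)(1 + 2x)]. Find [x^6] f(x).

151

The denominator gives the recurrence a_n = −a_(n−1) + 2a_(n−2) for n ≥ 3; the numerator fixes a_0 = 3, a_1 = -3, a_2 = 11.
Iterating: 3, -3, 11, -17, 39, -73, 151, so a_6 = 151.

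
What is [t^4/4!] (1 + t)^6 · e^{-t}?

The EGF product rule gives c_4 = Σ_{k_1+k_2=4} C(4; k_1,k_2) · ∏ g_i(k_i), where (1+t)^6 gives the falling factorial (6)_k; e^{-t} gives (-1)^k.
g_1(k) for k = 0…4: 1, 6, 30, 120, 360.
g_2(k) for k = 0…4: 1, -1, 1, -1, 1.
c_4 = Σ_k C(4,k)·g_1(k)·g_2(4−k) = 1·1·1 + 4·6·(-1) + 6·30·1 + 4·120·(-1) + 1·360·1 = 1 − 24 + 180 − 480 + 360 = 37.

37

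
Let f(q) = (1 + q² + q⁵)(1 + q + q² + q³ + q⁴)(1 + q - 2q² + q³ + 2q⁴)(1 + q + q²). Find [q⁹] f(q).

(1 + q² + q⁵) has coefficients 1,0,1,0,0,1 for degrees 0…5.
(1 + q + q² + q³ + q⁴) has coefficients 1,1,1,1,1,0,0,0,0,0 for degrees 0…9.
Multiplying by (1 + q - 2q² + q³ + 2q⁴) gives running coefficients 1,2,0,1,3,2,1,3,2,0 for degrees 0…9.
Finally multiplying by (1 + q + q²), the product of all factors after the first has coefficients 1,3,3,3,4,6,6,6,6,5 for degrees 0…9.
[q⁹] = 1·5 + 1·6 + 1·4 = 15.

15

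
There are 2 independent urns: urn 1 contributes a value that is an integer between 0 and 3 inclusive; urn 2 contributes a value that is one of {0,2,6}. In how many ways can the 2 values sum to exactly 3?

2

The generating function for the choices is (1 + q + q^2 + q^3)·(1 + q^2 + q^6); the count is [q^3].
(1 + q + q^2 + q^3) has coefficients 1,1,1,1 for degrees 0…3.
(1 + q^2 + q^6) has coefficients 1,0,1,0 for degrees 0…3.
[q^3] = 1·0 + 1·1 + 1·0 + 1·1 = 2.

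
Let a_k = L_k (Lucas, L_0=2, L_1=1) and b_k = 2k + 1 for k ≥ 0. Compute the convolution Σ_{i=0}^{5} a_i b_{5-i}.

The convolution is the x^5 coefficient of A(x)B(x).
Σ = 2·11 + 1·9 + 3·7 + 4·5 + 7·3 + 11·1 = 104.

104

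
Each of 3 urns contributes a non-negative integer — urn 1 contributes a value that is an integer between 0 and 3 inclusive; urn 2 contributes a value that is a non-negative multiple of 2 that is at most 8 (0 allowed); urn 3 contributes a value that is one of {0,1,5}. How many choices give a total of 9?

6

The generating function for the choices is (1 + z + z² + z³)·(1 + z² + z⁴ + z⁶ + z⁸)·(1 + z + z⁵); the count is [z⁹].
(1 + z + z² + z³) has coefficients 1,1,1,1 for degrees 0…3.
(1 + z² + z⁴ + z⁶ + z⁸) has coefficients 1,0,1,0,1,0,1,0,1,0 for degrees 0…9.
Finally multiplying by (1 + z + z⁵), the product of all factors after the first has coefficients 1,1,1,1,1,2,1,2,1,2 for degrees 0…9.
[z⁹] = 1·2 + 1·1 + 1·2 + 1·1 = 6.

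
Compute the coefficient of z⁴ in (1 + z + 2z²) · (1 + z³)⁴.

4

(1 + z + 2z²) has coefficients 1,1,2 for degrees 0…2.
(1 + z³)⁴ has coefficients 1,0,0,4,0 for degrees 0…4.
[z⁴] = 1·0 + 1·4 + 2·0 = 4.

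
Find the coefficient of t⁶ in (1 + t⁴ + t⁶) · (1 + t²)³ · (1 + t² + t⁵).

9

(1 + t⁴ + t⁶) has coefficients 1,0,0,0,1,0,1 for degrees 0…6.
(1 + t²)³ has coefficients 1,0,3,0,3,0,1 for degrees 0…6.
Finally multiplying by (1 + t² + t⁵), the product of all factors after the first has coefficients 1,0,4,0,6,1,4 for degrees 0…6.
[t⁶] = 1·4 + 1·4 + 1·1 = 9.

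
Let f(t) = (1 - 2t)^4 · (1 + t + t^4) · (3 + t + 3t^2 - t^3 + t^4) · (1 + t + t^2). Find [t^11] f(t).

-40

(1 - 2t)^4 has coefficients 1,-8,24,-32,16 for degrees 0…4.
(1 + t + t^4) has coefficients 1,1,0,0,1,0,0,0,0,0,0,0 for degrees 0…11.
Multiplying by (3 + t + 3t^2 - t^3 + t^4) gives running coefficients 3,4,4,2,3,2,3,-1,1,0,0,0 for degrees 0…11.
Finally multiplying by (1 + t + t^2), the product of all factors after the first has coefficients 3,7,11,10,9,7,8,4,3,0,1,0 for degrees 0…11.
[t^11] = 1·0 − 8·1 + 24·0 − 32·3 + 16·4 = -40.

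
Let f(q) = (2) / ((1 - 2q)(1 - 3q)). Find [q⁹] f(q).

116050

The denominator gives the recurrence a_n = 5a_(n−1) − 6a_(n−2) for n ≥ 3; the numerator fixes a_0 = 2, a_1 = 10, a_2 = 38.
Iterating: 2, 10, 38, 130, 422, 1330, 4118, 12610, 38342, 116050, so a_9 = 116050.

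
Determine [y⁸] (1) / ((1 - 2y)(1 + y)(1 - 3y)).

14421

The denominator gives the recurrence a_n = 4a_(n−1) − a_(n−2) − 6a_(n−3) for n ≥ 3; the numerator fixes a_0 = 1, a_1 = 4, a_2 = 15.
Iterating: 1, 4, 15, 50, 161, 504, 1555, 4750, 14421, so a_8 = 14421.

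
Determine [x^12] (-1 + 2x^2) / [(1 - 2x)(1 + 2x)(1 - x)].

Partial fractions give a closed form: a_n = (-1/2)·2^n + (-1/6)·(-2)^n + (-1/3)·1^n.
At n = 12: a_12 = -2731.

-2731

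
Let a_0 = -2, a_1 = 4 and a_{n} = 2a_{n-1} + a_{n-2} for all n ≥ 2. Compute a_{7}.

The ordinary generating function has denominator 1 - 2y - y^2.
Iterating the recurrence: a_0,…,a_{7} = -2, 4, 6, 16, 38, 92, 222, 536.

536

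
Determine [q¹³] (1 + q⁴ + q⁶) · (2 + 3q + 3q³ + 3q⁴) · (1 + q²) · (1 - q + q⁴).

6

(1 + q⁴ + q⁶) has coefficients 1,0,0,0,1,0,1 for degrees 0…6.
(2 + 3q + 3q³ + 3q⁴) has coefficients 2,3,0,3,3,0,0,0,0,0,0,0,0,0 for degrees 0…13.
Multiplying by (1 + q²) gives running coefficients 2,3,2,6,3,3,3,0,0,0,0,0,0,0 for degrees 0…13.
Finally multiplying by (1 - q + q⁴), the product of all factors after the first has coefficients 2,1,-1,4,-1,3,2,3,3,3,3,0,0,0 for degrees 0…13.
[q¹³] = 1·0 + 1·3 + 1·3 = 6.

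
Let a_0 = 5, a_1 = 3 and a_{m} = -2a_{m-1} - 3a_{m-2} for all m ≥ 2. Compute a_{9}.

1059

The ordinary generating function has denominator 1 + 2z + 3z^2.
Iterating the recurrence: a_0,…,a_{9} = 5, 3, -21, 33, -3, -93, 195, -111, -363, 1059.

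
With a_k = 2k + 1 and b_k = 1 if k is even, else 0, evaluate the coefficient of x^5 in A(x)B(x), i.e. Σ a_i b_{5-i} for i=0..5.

Write out a_i and b_{5-i} for i = 0,…,5 and sum the products.
Σ = 1·0 + 3·1 + 5·0 + 7·1 + 9·0 + 11·1 = 21.

21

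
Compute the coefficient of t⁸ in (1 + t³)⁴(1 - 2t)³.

(1 + t³)⁴ has coefficients 1,0,0,4,0,0,6,0,0 for degrees 0…8.
(1 - 2t)³ has coefficients 1,-6,12,-8,0,0,0,0,0 for degrees 0…8.
[t⁸] = 1·0 + 4·0 + 6·12 = 72.

72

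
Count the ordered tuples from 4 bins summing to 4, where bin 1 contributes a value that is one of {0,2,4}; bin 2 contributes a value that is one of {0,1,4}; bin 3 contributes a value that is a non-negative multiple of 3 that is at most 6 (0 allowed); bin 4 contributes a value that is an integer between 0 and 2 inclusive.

6

The generating function for the choices is (1 + t^2 + t^4)·(1 + t + t^4)·(1 + t^3 + t^6)·(1 + t + t^2); the count is [t^4].
(1 + t^2 + t^4) has coefficients 1,0,1,0,1 for degrees 0…4.
(1 + t + t^4) has coefficients 1,1,0,0,1 for degrees 0…4.
Multiplying by (1 + t^3 + t^6) gives running coefficients 1,1,0,1,2 for degrees 0…4.
Finally multiplying by (1 + t + t^2), the product of all factors after the first has coefficients 1,2,2,2,3 for degrees 0…4.
[t^4] = 1·3 + 1·2 + 1·1 = 6.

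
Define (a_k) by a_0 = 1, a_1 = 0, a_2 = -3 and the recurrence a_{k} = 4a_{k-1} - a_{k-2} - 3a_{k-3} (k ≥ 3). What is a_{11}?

The ordinary generating function has denominator 1 - 4z + z^2 + 3z^3.
Iterating the recurrence: a_0,…,a_{11} = 1, 0, -3, -15, -57, -204, -714, -2481, -8598, -29769, -103035, -356577.

-356577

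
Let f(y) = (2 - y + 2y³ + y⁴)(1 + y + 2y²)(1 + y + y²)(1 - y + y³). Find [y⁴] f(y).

5

(2 - y + 2y³ + y⁴) has coefficients 2,-1,0,2,1 for degrees 0…4.
(1 + y + 2y²) has coefficients 1,1,2,0,0 for degrees 0…4.
Multiplying by (1 + y + y²) gives running coefficients 1,2,4,3,2 for degrees 0…4.
Finally multiplying by (1 - y + y³), the product of all factors after the first has coefficients 1,1,2,0,1 for degrees 0…4.
[y⁴] = 2·1 − 1·0 + 2·1 + 1·1 = 5.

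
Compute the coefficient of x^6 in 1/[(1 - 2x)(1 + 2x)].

The denominator gives the recurrence a_n = 4a_(n−2) for n ≥ 2; the numerator fixes a_0 = 1, a_1 = 0.
Iterating: 1, 0, 4, 0, 16, 0, 64, so a_6 = 64.

64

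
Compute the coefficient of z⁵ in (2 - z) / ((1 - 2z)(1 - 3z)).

1119

The denominator gives the recurrence a_n = 5a_(n−1) − 6a_(n−2) for n ≥ 2; the numerator fixes a_0 = 2, a_1 = 9.
Iterating: 2, 9, 33, 111, 357, 1119, so a_5 = 1119.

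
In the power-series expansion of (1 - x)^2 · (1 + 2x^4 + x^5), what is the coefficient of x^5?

(1 - x)^2 has coefficients 1,-2,1 for degrees 0…2.
(1 + 2x^4 + x^5) has coefficients 1,0,0,0,2,1 for degrees 0…5.
[x^5] = 1·1 − 2·2 + 1·0 = -3.

-3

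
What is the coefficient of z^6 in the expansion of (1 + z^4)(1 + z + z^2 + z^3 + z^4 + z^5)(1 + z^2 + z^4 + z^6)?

(1 + z^4) has coefficients 1,0,0,0,1 for degrees 0…4.
(1 + z + z^2 + z^3 + z^4 + z^5) has coefficients 1,1,1,1,1,1,0 for degrees 0…6.
Finally multiplying by (1 + z^2 + z^4 + z^6), the product of all factors after the first has coefficients 1,1,2,2,3,3,3 for degrees 0…6.
[z^6] = 1·3 + 1·2 = 5.

5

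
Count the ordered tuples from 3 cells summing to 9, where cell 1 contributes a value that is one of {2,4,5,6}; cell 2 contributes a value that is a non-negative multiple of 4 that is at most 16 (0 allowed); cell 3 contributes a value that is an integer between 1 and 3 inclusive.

The generating function for the choices is (x² + x⁴ + x⁵ + x⁶)·(1 + x⁴ + x⁸ + x¹² + x¹⁶)·(x + x² + x³); the count is [x⁹].
(x² + x⁴ + x⁵ + x⁶) has coefficients 0,0,1,0,1,1,1 for degrees 0…6.
(1 + x⁴ + x⁸ + x¹² + x¹⁶) has coefficients 1,0,0,0,1,0,0,0,1,0 for degrees 0…9.
Finally multiplying by (x + x² + x³), the product of all factors after the first has coefficients 0,1,1,1,0,1,1,1,0,1 for degrees 0…9.
[x⁹] = 1·1 + 1·1 + 1·0 + 1·1 = 3.

3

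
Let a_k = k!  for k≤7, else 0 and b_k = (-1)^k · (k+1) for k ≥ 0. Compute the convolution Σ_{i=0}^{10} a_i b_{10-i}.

-17141

This is [x^10] in the product of the two ordinary generating functions.
Σ = 1·11 + 1·(-10) + 2·9 + 6·(-8) + 24·7 + 120·(-6) + 720·5 + 5040·(-4) + 0·3 + 0·(-2) + 0·1 = -17141.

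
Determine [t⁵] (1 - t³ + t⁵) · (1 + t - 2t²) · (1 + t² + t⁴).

3

(1 - t³ + t⁵) has coefficients 1,0,0,-1,0,1 for degrees 0…5.
(1 + t - 2t²) has coefficients 1,1,-2,0,0,0 for degrees 0…5.
Finally multiplying by (1 + t² + t⁴), the product of all factors after the first has coefficients 1,1,-1,1,-1,1 for degrees 0…5.
[t⁵] = 1·1 − 1·(-1) + 1·1 = 3.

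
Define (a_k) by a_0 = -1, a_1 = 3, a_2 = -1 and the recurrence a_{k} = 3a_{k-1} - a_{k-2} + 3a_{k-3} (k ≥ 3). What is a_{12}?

-106289

The ordinary generating function has denominator 1 - 3y + y^2 - 3y^3.
Iterating the recurrence: a_0,…,a_{12} = -1, 3, -1, -9, -17, -45, -145, -441, -1313, -3933, -11809, -35433, -106289.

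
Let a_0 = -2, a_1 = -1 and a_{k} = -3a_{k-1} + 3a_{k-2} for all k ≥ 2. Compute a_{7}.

The ordinary generating function has denominator 1 + 3z - 3z^2.
Iterating the recurrence: a_0,…,a_{7} = -2, -1, -3, 6, -27, 99, -378, 1431.

1431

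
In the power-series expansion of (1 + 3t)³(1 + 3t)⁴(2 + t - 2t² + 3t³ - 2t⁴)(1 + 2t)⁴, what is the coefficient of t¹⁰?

422955

(1 + 3t)³ has coefficients 1,9,27,27 for degrees 0…3.
(1 + 3t)⁴ has coefficients 1,12,54,108,81,0,0,0,0,0,0 for degrees 0…10.
Multiplying by (2 + t - 2t² + 3t³ - 2t⁴) gives running coefficients 2,25,118,249,196,3,54,27,-162,0,0 for degrees 0…10.
Finally multiplying by (1 + 2t)⁴, the product of all factors after the first has coefficients 2,41,366,1857,5852,11723,14638,10787,4582,1128,-2160 for degrees 0…10.
[t¹⁰] = 1·(-2160) + 9·1128 + 27·4582 + 27·10787 = 422955.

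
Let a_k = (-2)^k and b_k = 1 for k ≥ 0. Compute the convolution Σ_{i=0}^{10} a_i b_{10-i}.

683

The convolution is the x^10 coefficient of A(x)B(x).
Σ = 1·1 − 2·1 + 4·1 − 8·1 + 16·1 − 32·1 + 64·1 − 128·1 + 256·1 − 512·1 + 1024·1 = 683.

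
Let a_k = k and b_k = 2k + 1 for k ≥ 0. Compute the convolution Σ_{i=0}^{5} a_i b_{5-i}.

55

This is [x^5] in the product of the two ordinary generating functions.
Σ = 0·11 + 1·9 + 2·7 + 3·5 + 4·3 + 5·1 = 55.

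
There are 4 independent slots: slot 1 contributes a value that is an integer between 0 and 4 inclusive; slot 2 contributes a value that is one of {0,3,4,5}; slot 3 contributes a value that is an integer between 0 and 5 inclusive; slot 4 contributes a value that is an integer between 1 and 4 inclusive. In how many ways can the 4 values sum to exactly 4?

11

The generating function for the choices is (1 + q + q^2 + q^3 + q^4)·(1 + q^3 + q^4 + q^5)·(1 + q + q^2 + q^3 + q^4 + q^5)·(q + q^2 + q^3 + q^4); the count is [q^4].
(1 + q + q^2 + q^3 + q^4) has coefficients 1,1,1,1,1 for degrees 0…4.
(1 + q^3 + q^4 + q^5) has coefficients 1,0,0,1,1 for degrees 0…4.
Multiplying by (1 + q + q^2 + q^3 + q^4 + q^5) gives running coefficients 1,1,1,2,3 for degrees 0…4.
Finally multiplying by (q + q^2 + q^3 + q^4), the product of all factors after the first has coefficients 0,1,2,3,5 for degrees 0…4.
[q^4] = 1·5 + 1·3 + 1·2 + 1·1 + 1·0 = 11.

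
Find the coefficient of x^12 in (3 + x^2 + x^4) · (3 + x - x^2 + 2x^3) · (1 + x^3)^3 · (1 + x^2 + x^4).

(3 + x^2 + x^4) has coefficients 3,0,1,0,1 for degrees 0…4.
(3 + x - x^2 + 2x^3) has coefficients 3,1,-1,2,0,0,0,0,0,0,0,0,0 for degrees 0…12.
Multiplying by (1 + x^3)^3 gives running coefficients 3,1,-1,11,3,-3,15,3,-3,9,1,-1,2 for degrees 0…12.
Finally multiplying by (1 + x^2 + x^4), the product of all factors after the first has coefficients 3,1,2,12,5,9,17,11,15,9,13,11,0 for degrees 0…12.
[x^12] = 3·0 + 1·13 + 1·15 = 28.

28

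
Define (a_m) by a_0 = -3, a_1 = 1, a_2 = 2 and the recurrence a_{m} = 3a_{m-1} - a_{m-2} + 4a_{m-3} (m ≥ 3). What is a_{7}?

-439

The ordinary generating function has denominator 1 - 3x + x^2 - 4x^3.
Iterating the recurrence: a_0,…,a_{7} = -3, 1, 2, -7, -19, -42, -135, -439.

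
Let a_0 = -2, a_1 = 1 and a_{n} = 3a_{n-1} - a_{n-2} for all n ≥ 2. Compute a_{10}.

The ordinary generating function has denominator 1 - 3z + z^2.
Iterating the recurrence: a_0,…,a_{10} = -2, 1, 5, 14, 37, 97, 254, 665, 1741, 4558, 11933.

11933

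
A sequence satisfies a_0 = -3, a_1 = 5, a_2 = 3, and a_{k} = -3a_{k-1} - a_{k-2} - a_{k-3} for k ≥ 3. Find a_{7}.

The ordinary generating function has denominator 1 + 3z + z^2 + z^3.
Iterating the recurrence: a_0,…,a_{7} = -3, 5, 3, -11, 25, -67, 187, -519.

-519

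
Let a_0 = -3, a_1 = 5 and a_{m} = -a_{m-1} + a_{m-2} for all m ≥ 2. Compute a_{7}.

The ordinary generating function has denominator 1 + t - t^2.
Iterating the recurrence: a_0,…,a_{7} = -3, 5, -8, 13, -21, 34, -55, 89.

89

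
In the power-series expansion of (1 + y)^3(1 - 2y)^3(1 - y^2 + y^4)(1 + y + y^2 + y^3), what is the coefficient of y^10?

(1 + y)^3 has coefficients 1,3,3,1 for degrees 0…3.
(1 - 2y)^3 has coefficients 1,-6,12,-8,0,0,0,0,0,0,0 for degrees 0…10.
Multiplying by (1 - y^2 + y^4) gives running coefficients 1,-6,11,-2,-11,2,12,-8,0,0,0 for degrees 0…10.
Finally multiplying by (1 + y + y^2 + y^3), the product of all factors after the first has coefficients 1,-5,6,4,-8,0,1,-5,6,4,-8 for degrees 0…10.
[y^10] = 1·(-8) + 3·4 + 3·6 + 1·(-5) = 17.

17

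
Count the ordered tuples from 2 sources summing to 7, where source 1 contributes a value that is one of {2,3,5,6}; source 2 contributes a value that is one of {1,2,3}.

The generating function for the choices is (q² + q³ + q⁵ + q⁶)·(q + q² + q³); the count is [q⁷].
(q² + q³ + q⁵ + q⁶) has coefficients 0,0,1,1,0,1,1 for degrees 0…6.
(q + q² + q³) has coefficients 0,1,1,1,0,0,0,0 for degrees 0…7.
[q⁷] = 1·0 + 1·0 + 1·1 + 1·1 = 2.

2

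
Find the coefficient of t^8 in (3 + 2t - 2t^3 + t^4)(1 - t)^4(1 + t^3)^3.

(3 + 2t - 2t^3 + t^4) has coefficients 3,2,0,-2,1 for degrees 0…4.
(1 - t)^4 has coefficients 1,-4,6,-4,1,0,0,0,0 for degrees 0…8.
Finally multiplying by (1 + t^3)^3, the product of all factors after the first has coefficients 1,-4,6,-1,-11,18,-9,-9,18 for degrees 0…8.
[t^8] = 3·18 + 2·(-9) − 2·18 + 1·(-11) = -11.

-11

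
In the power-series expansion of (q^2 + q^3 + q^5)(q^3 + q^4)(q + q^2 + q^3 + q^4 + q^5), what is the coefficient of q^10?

(q^2 + q^3 + q^5) has coefficients 0,0,1,1,0,1 for degrees 0…5.
(q^3 + q^4) has coefficients 0,0,0,1,1,0,0,0,0,0,0 for degrees 0…10.
Finally multiplying by (q + q^2 + q^3 + q^4 + q^5), the product of all factors after the first has coefficients 0,0,0,0,1,2,2,2,2,1,0 for degrees 0…10.
[q^10] = 1·2 + 1·2 + 1·2 = 6.

6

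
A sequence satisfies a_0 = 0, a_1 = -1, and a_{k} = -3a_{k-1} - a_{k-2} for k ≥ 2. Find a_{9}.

-2584

The ordinary generating function has denominator 1 + 3y + y^2.
Iterating the recurrence: a_0,…,a_{9} = 0, -1, 3, -8, 21, -55, 144, -377, 987, -2584.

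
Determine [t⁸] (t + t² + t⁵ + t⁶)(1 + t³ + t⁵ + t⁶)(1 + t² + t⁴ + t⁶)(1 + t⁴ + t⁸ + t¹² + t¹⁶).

(t + t² + t⁵ + t⁶) has coefficients 0,1,1,0,0,1,1 for degrees 0…6.
(1 + t³ + t⁵ + t⁶) has coefficients 1,0,0,1,0,1,1,0,0 for degrees 0…8.
Multiplying by (1 + t² + t⁴ + t⁶) gives running coefficients 1,0,1,1,1,2,2,2,1 for degrees 0…8.
Finally multiplying by (1 + t⁴ + t⁸ + t¹² + t¹⁶), the product of all factors after the first has coefficients 1,0,1,1,2,2,3,3,3 for degrees 0…8.
[t⁸] = 1·3 + 1·3 + 1·1 + 1·1 = 8.

8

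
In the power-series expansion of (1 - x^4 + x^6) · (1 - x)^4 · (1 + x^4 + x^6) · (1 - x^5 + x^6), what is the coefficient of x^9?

(1 - x^4 + x^6) has coefficients 1,0,0,0,-1,0,1 for degrees 0…6.
(1 - x)^4 has coefficients 1,-4,6,-4,1,0,0,0,0,0 for degrees 0…9.
Multiplying by (1 + x^4 + x^6) gives running coefficients 1,-4,6,-4,2,-4,7,-8,7,-4 for degrees 0…9.
Finally multiplying by (1 - x^5 + x^6), the product of all factors after the first has coefficients 1,-4,6,-4,2,-5,12,-18,17,-10 for degrees 0…9.
[x^9] = 1·(-10) − 1·(-5) + 1·(-4) = -9.

-9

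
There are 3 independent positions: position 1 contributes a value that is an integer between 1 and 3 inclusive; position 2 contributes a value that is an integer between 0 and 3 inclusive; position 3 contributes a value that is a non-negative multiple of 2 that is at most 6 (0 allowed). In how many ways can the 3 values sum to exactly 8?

The generating function for the choices is (q + q^2 + q^3)·(1 + q + q^2 + q^3)·(1 + q^2 + q^4 + q^6); the count is [q^8].
(q + q^2 + q^3) has coefficients 0,1,1,1 for degrees 0…3.
(1 + q + q^2 + q^3) has coefficients 1,1,1,1,0,0,0,0,0 for degrees 0…8.
Finally multiplying by (1 + q^2 + q^4 + q^6), the product of all factors after the first has coefficients 1,1,2,2,2,2,2,2,1 for degrees 0…8.
[q^8] = 1·2 + 1·2 + 1·2 = 6.

6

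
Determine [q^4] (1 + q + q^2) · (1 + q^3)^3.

3

(1 + q + q^2) has coefficients 1,1,1 for degrees 0…2.
(1 + q^3)^3 has coefficients 1,0,0,3,0 for degrees 0…4.
[q^4] = 1·0 + 1·3 + 1·0 = 3.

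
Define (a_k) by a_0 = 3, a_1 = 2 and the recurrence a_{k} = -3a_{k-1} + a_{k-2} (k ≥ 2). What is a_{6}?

-393

The ordinary generating function has denominator 1 + 3z - z^2.
Iterating the recurrence: a_0,…,a_{6} = 3, 2, -3, 11, -36, 119, -393.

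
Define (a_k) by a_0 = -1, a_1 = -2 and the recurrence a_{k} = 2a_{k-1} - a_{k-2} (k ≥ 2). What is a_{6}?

The ordinary generating function has denominator 1 - 2z + z^2.
Iterating the recurrence: a_0,…,a_{6} = -1, -2, -3, -4, -5, -6, -7.

-7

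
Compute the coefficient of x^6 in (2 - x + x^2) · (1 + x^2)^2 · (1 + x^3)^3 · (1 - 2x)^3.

(2 - x + x^2) has coefficients 2,-1,1 for degrees 0…2.
(1 + x^2)^2 has coefficients 1,0,2,0,1,0,0 for degrees 0…6.
Multiplying by (1 + x^3)^3 gives running coefficients 1,0,2,3,1,6,3 for degrees 0…6.
Finally multiplying by (1 - 2x)^3, the product of all factors after the first has coefficients 1,-6,14,-17,7,20,-45 for degrees 0…6.
[x^6] = 2·(-45) − 1·20 + 1·7 = -103.

-103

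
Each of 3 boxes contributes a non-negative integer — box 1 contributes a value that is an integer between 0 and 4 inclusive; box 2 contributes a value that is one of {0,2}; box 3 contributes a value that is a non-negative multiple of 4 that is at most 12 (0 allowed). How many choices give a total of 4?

3

The generating function for the choices is (1 + z + z^2 + z^3 + z^4)·(1 + z^2)·(1 + z^4 + z^8 + z^12); the count is [z^4].
(1 + z + z^2 + z^3 + z^4) has coefficients 1,1,1,1,1 for degrees 0…4.
(1 + z^2) has coefficients 1,0,1,0,0 for degrees 0…4.
Finally multiplying by (1 + z^4 + z^8 + z^12), the product of all factors after the first has coefficients 1,0,1,0,1 for degrees 0…4.
[z^4] = 1·1 + 1·0 + 1·1 + 1·0 + 1·1 = 3.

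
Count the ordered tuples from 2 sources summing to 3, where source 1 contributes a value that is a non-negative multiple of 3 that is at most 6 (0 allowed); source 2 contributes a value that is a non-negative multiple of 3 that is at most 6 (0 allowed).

2

The generating function for the choices is (1 + t^3 + t^6)·(1 + t^3 + t^6); the count is [t^3].
(1 + t^3 + t^6) has coefficients 1,0,0,1 for degrees 0…3.
(1 + t^3 + t^6) has coefficients 1,0,0,1 for degrees 0…3.
[t^3] = 1·1 + 1·1 = 2.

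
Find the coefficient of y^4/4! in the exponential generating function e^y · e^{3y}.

256

The EGF product rule gives c_4 = Σ_{k_1+k_2=4} C(4; k_1,k_2) · ∏ g_i(k_i), where e^y gives (1)^k; e^{3y} gives (3)^k.
g_1(k) for k = 0…4: 1, 1, 1, 1, 1.
g_2(k) for k = 0…4: 1, 3, 9, 27, 81.
c_4 = Σ_k C(4,k)·g_1(k)·g_2(4−k) = 1·1·81 + 4·1·27 + 6·1·9 + 4·1·3 + 1·1·1 = 81 + 108 + 54 + 12 + 1 = 256.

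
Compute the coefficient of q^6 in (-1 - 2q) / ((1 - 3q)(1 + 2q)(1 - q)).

The denominator gives the recurrence a_n = 2a_(n−1) + 5a_(n−2) − 6a_(n−3) for n ≥ 3; the numerator fixes a_0 = -1, a_1 = -4, a_2 = -13.
Iterating: -1, -4, -13, -40, -121, -364, -1093, so a_6 = -1093.

-1093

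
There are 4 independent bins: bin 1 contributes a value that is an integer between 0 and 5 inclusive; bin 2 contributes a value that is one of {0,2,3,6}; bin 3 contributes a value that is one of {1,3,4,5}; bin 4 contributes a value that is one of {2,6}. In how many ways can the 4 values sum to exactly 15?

15

The generating function for the choices is (1 + x + x^2 + x^3 + x^4 + x^5)·(1 + x^2 + x^3 + x^6)·(x + x^3 + x^4 + x^5)·(x^2 + x^6); the count is [x^15].
(1 + x + x^2 + x^3 + x^4 + x^5) has coefficients 1,1,1,1,1,1 for degrees 0…5.
(1 + x^2 + x^3 + x^6) has coefficients 1,0,1,1,0,0,1,0,0,0,0,0,0,0,0,0 for degrees 0…15.
Multiplying by (x + x^3 + x^4 + x^5) gives running coefficients 0,1,0,2,2,2,2,3,1,1,1,1,0,0,0,0 for degrees 0…15.
Finally multiplying by (x^2 + x^6), the product of all factors after the first has coefficients 0,0,0,1,0,2,2,3,2,5,3,3,3,4,1,1 for degrees 0…15.
[x^15] = 1·1 + 1·1 + 1·4 + 1·3 + 1·3 + 1·3 = 15.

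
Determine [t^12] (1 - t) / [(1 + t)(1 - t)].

1

Partial fractions give a closed form: a_n = (1)·(-1)^n.
At n = 12: a_12 = 1.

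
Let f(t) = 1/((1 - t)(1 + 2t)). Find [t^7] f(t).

-85

The denominator gives the recurrence a_n = −a_(n−1) + 2a_(n−2) for n ≥ 2; the numerator fixes a_0 = 1, a_1 = -1.
Iterating: 1, -1, 3, -5, 11, -21, 43, -85, so a_7 = -85.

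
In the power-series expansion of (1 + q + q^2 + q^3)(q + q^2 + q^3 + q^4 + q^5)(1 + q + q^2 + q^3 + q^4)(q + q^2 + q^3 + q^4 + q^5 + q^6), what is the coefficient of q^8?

65

(1 + q + q^2 + q^3) has coefficients 1,1,1,1 for degrees 0…3.
(q + q^2 + q^3 + q^4 + q^5) has coefficients 0,1,1,1,1,1,0,0,0 for degrees 0…8.
Multiplying by (1 + q + q^2 + q^3 + q^4) gives running coefficients 0,1,2,3,4,5,4,3,2 for degrees 0…8.
Finally multiplying by (q + q^2 + q^3 + q^4 + q^5 + q^6), the product of all factors after the first has coefficients 0,0,1,3,6,10,15,19,21 for degrees 0…8.
[q^8] = 1·21 + 1·19 + 1·15 + 1·10 = 65.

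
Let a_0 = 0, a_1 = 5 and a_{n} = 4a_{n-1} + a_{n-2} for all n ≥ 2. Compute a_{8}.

115920

The ordinary generating function has denominator 1 - 4x - x^2.
Iterating the recurrence: a_0,…,a_{8} = 0, 5, 20, 85, 360, 1525, 6460, 27365, 115920.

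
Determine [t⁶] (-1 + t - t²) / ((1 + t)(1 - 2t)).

-33

The denominator gives the recurrence a_n = a_(n−1) + 2a_(n−2) for n ≥ 3; the numerator fixes a_0 = -1, a_1 = 0, a_2 = -3.
Iterating: -1, 0, -3, -3, -9, -15, -33, so a_6 = -33.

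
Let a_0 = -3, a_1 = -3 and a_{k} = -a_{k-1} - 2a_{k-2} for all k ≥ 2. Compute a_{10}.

The ordinary generating function has denominator 1 + y + 2y^2.
Iterating the recurrence: a_0,…,a_{10} = -3, -3, 9, -3, -15, 21, 9, -51, 33, 69, -135.

-135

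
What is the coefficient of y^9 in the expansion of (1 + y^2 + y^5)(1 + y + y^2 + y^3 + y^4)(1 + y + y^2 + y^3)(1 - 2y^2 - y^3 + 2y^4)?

(1 + y^2 + y^5) has coefficients 1,0,1,0,0,1 for degrees 0…5.
(1 + y + y^2 + y^3 + y^4) has coefficients 1,1,1,1,1,0,0,0,0,0 for degrees 0…9.
Multiplying by (1 + y + y^2 + y^3) gives running coefficients 1,2,3,4,4,3,2,1,0,0 for degrees 0…9.
Finally multiplying by (1 - 2y^2 - y^3 + 2y^4), the product of all factors after the first has coefficients 1,2,1,-1,-2,-4,-4,-1,1,2 for degrees 0…9.
[y^9] = 1·2 + 1·(-1) + 1·(-2) = -1.

-1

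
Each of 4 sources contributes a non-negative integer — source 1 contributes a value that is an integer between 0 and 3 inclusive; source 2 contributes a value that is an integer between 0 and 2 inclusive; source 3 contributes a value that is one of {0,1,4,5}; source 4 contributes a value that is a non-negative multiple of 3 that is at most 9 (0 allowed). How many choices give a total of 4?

The generating function for the choices is (1 + z + z² + z³)·(1 + z + z²)·(1 + z + z⁴ + z⁵)·(1 + z³ + z⁶ + z⁹); the count is [z⁴].
(1 + z + z² + z³) has coefficients 1,1,1,1 for degrees 0…3.
(1 + z + z²) has coefficients 1,1,1,0,0 for degrees 0…4.
Multiplying by (1 + z + z⁴ + z⁵) gives running coefficients 1,2,2,1,1 for degrees 0…4.
Finally multiplying by (1 + z³ + z⁶ + z⁹), the product of all factors after the first has coefficients 1,2,2,2,3 for degrees 0…4.
[z⁴] = 1·3 + 1·2 + 1·2 + 1·2 = 9.

9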